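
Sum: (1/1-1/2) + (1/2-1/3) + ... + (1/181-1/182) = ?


Telescoping: adjacent terms cancel.
= 1/1 - 1/182
= 1 - 1/182 = 181/182

Sum = 181/182


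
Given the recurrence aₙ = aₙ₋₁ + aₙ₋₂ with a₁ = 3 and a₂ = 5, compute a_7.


Computing iteratively: 3, 5, 8, 13, 21, 34, 55
a_7 = 55

a_7 = 55


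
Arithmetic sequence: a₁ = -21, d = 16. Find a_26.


aₙ = a₁ + (n-1)d
= -21 + (26-1)×16
= -21 + 400
= 379

a_26 = 379


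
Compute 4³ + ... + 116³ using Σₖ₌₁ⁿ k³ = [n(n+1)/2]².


Σₖ₌4^116 k³ = [116·117/2]² − [3·4/2]²
= 46049796 − 36 = 46049760

Σk³ = 46049760


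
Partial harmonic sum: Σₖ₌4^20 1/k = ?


Σₖ₌4^20 1/k = 1/4 + 1/5 + 1/6 + ... + 1/20
= 27382711/15519504
≈ 1.7644

Sum = 27382711/15519504 ≈ 1.7644


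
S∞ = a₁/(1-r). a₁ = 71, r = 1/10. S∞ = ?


S∞ = a₁/(1-r) = 71/(1 - 1/10)
= 71/(9/10)
= 710/9

S∞ = 710/9


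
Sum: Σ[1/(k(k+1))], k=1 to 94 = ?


1/(k(k+1)) = 1/k - 1/(k+1) (partial fractions)
Telescoping: Σ = 1 - 1/95 = 94/95

Sum = 94/95


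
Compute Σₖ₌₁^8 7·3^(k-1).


Sₙ = 7×(3^8 - 1)/(3 - 1)
= 7×(6561 - 1)/2
= 7×6560/2
= 22960

S_8 = 22960


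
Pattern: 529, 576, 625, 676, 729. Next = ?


Pattern: perfect squares: n²
Terms: 529, 576, 625, 676, 729
Next term = 784

Next term = 784


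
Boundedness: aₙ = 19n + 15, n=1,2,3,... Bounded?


aₙ = 19n + 15 → as n→∞, aₙ→∞
No finite upper bound exists
The sequence is UNBOUNDED

Unbounded (aₙ → ∞ as n → ∞)


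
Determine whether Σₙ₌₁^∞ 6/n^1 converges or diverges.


p-series test: Σ c/n^p converges if p > 1, diverges if p ≤ 1 (constant c > 0 doesn't affect convergence).
p = 1
1 ≤ 1 → DIVERGES

Diverges (p = 1 ≤ 1)


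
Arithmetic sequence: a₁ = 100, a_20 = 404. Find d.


d = (aₙ - a₁)/(n-1)
= (404 - 100)/(20-1)
= 304/19 = 16

d = 16


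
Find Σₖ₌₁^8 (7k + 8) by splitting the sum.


Σ(7k+8) = 7·Σk + 8·n
= 7·36 + 8·8
= 252 + 64 = 316

Σ = 316


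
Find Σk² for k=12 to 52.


Σₖ₌12^52 k² = Σₖ₌₁^52 k² − Σₖ₌₁^11 k²
= 52·53·105/6 − 11·12·23/6
= 48230 − 506 = 47724

Σk² = 47724


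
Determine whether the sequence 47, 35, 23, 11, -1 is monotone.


Differences: -12, -12, -12, -12
All differences < 0 → strictly DECREASING

Monotonically decreasing


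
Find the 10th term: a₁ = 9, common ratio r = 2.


aₙ = a₁·r^(n-1)
= 9×2^9
= 9×512
= 4608

a_10 = 4608


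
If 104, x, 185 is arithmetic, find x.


AM = (104 + 185)/2 = 289/2 = 144.5

AM = 144.5


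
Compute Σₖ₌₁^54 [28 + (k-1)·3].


aₙ = 28 + (54-1)×3 = 187
Sₙ = n(a₁+aₙ)/2 = 54×(28+187)/2
= 54×215/2 = 5805

S_54 = 5805


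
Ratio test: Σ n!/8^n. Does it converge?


aₙ = n!/8^n
a_{n+1}/aₙ = (n+1)!/8^(n+1) × 8^n/n!
= (n+1)/8
L = lim(n→∞) (n+1)/8 = ∞
L > 1 → series DIVERGES

Diverges (ratio test: L = ∞ > 1)


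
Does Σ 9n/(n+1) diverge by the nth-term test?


lim(n→∞) 9n/(n+1) = 9/1 = 9  (divide numerator and denominator by n)
lim aₙ = 9 ≠ 0 → series DIVERGES

Diverges (lim aₙ = 9 ≠ 0)


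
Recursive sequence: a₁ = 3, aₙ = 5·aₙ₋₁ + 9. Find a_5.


Computing step by step:
a_1 = 3
a_2 = 24
a_3 = 129
a_4 = 654
a_5 = 3279


a_5 = 3279


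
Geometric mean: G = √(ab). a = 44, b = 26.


GM = √(44×26) = √1144 = 33.8231

GM = 33.8231


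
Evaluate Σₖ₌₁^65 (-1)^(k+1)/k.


S = 1 - 1/2 + 1/3 - 1/4 + 1/5 - 1/6 + 1/7 - 1/8 ± ...
= 0.7008
(Full series converges to +ln(2) ≈ +0.6931)

S_65 = 0.7008


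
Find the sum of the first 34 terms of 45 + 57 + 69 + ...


aₙ = 45 + (34-1)×12 = 441
Sₙ = n(a₁+aₙ)/2 = 34×(45+441)/2
= 34×486/2 = 8262

S_34 = 8262


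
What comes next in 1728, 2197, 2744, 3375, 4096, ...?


Pattern: perfect cubes: n³
Terms: 1728, 2197, 2744, 3375, 4096
Next term = 4913

Next term = 4913


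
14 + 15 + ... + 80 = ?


Σₖ₌14^80 k = Σₖ₌₁^80 k − Σₖ₌₁^13 k
= 80·81/2 − 13·14/2
= 3240 − 91 = 3149

Σk = 3149


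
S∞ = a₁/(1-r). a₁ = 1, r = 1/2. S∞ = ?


S∞ = a₁/(1-r) = 1/(1 - 1/2)
= 1/(1/2)
= 2

S∞ = 2


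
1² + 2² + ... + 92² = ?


n = 92
n(n+1)(2n+1)/6 = 92×93×185/6
= 1582860/6 = 263810

Σk² = 263810


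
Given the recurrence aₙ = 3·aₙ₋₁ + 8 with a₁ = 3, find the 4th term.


Computing step by step:
a_1 = 3
a_2 = 17
a_3 = 59
a_4 = 185


a_4 = 185


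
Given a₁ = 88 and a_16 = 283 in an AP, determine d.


d = (aₙ - a₁)/(n-1)
= (283 - 88)/(16-1)
= 195/15 = 13

d = 13


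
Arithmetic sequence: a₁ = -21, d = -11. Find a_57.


aₙ = a₁ + (n-1)d
= -21 + (57-1)×-11
= -21 - 616
= -637

a_57 = -637


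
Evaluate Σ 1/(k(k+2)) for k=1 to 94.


1/(k(k+2)) = (1/2)·(1/k - 1/(k+2)) (partial fractions)
Telescoping: Σ = (1/2)·(1 + 1/2 - 1/95 - 1/96) = 13489/18240

Sum = 13489/18240


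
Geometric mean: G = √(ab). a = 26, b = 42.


GM = √(26×42) = √1092 = 33.0454

GM = 33.0454


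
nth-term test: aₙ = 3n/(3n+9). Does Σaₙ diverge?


lim(n→∞) 3n/(3n+9) = 3/3 = 1  (divide numerator and denominator by n)
lim aₙ = 1 ≠ 0 → series DIVERGES

Diverges (lim aₙ = 1 ≠ 0)


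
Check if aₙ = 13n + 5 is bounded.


aₙ = 13n + 5 → as n→∞, aₙ→∞
No finite upper bound exists
The sequence is UNBOUNDED

Unbounded (aₙ → ∞ as n → ∞)


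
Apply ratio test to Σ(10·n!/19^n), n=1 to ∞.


aₙ = 10·n!/19^n
a_{n+1}/aₙ = (n+1)!/19^(n+1) × 19^n/n!  (constant 10 cancels)
= (n+1)/19
L = lim(n→∞) (n+1)/19 = ∞
L > 1 → series DIVERGES

Diverges (ratio test: L = ∞ > 1)


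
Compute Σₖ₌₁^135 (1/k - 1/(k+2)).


Telescoping with gap 2: two head and two tail terms survive.
= (1 + 1/2) - (1/136 + 1/137)
= 3/2 - 1/136 - 1/137 = 27675/18632

Sum = 27675/18632


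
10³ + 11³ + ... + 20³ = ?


Σₖ₌10^20 k³ = [20·21/2]² − [9·10/2]²
= 44100 − 2025 = 42075

Σk³ = 42075


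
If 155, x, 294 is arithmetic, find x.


AM = (155 + 294)/2 = 449/2 = 224.5

AM = 224.5


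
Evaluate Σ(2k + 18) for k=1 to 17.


Σ(2k+18) = 2·Σk + 18·n
= 2·153 + 18·17
= 306 + 306 = 612

Σ = 612


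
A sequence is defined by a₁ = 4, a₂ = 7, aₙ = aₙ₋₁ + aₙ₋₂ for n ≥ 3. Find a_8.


Computing iteratively: 4, 7, 11, 18, 29, 47, 76, 123
a_8 = 123

a_8 = 123


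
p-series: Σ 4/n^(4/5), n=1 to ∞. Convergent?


p-series test: Σ c/n^p converges if p > 1, diverges if p ≤ 1 (constant c > 0 doesn't affect convergence).
p = 4/5
4/5 ≤ 1 → DIVERGES

Diverges (p = 4/5 ≤ 1)


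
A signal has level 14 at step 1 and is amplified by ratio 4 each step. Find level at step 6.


aₙ = a₁·r^(n-1)
= 14×4^5
= 14×1024
= 14336

a_6 = 14336


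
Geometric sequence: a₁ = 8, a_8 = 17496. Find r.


r^(n-1) = aₙ/a₁
r^7 = 17496/8 = 2187
r = 2187^(1/7)
= 3

r = 3


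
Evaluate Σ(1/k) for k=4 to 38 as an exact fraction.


Σₖ₌4^38 1/k = 1/4 + 1/5 + 1/6 + ... + 1/38
= 1163092393297033/485721041551200
≈ 2.3946

Sum = 1163092393297033/485721041551200 ≈ 2.3946


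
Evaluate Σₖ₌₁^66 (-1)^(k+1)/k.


S = 1 - 1/2 + 1/3 - 1/4 + 1/5 - 1/6 + 1/7 - 1/8 ± ...
= 0.6856
(Full series converges to +ln(2) ≈ +0.6931)

S_66 = 0.6856


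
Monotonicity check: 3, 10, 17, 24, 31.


Differences: 7, 7, 7, 7
All differences > 0 → strictly INCREASING

Monotonically increasing


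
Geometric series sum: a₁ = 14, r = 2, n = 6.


Sₙ = 14×(2^6 - 1)/(2 - 1)
= 14×(64 - 1)/1
= 14×63/1
= 882

S_6 = 882


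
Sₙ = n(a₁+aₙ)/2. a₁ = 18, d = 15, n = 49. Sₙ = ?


aₙ = 18 + (49-1)×15 = 738
Sₙ = n(a₁+aₙ)/2 = 49×(18+738)/2
= 49×756/2 = 18522

S_49 = 18522


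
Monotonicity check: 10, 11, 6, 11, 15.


Differences: 1, -5, 5, 4
Difference at position 1 is +1 (> 0) but position 2 is -5 (< 0) — sequence both rises and falls
→ NOT monotonic

Not monotonic


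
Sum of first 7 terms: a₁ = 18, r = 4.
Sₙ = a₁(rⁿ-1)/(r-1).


Sₙ = 18×(4^7 - 1)/(4 - 1)
= 18×(16384 - 1)/3
= 18×16383/3
= 98298

S_7 = 98298


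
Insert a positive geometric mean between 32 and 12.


GM = √(32×12) = √384 = 19.5959

GM = 19.5959


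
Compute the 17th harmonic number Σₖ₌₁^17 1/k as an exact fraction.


H_17 = 1/1 + 1/2 + 1/3 + ... + 1/17
= 42142223/12252240
≈ 3.4396

H_17 = 42142223/12252240 ≈ 3.4396


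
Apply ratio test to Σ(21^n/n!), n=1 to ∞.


aₙ = 21^n/n!
a_{n+1}/aₙ = 21^(n+1)/(n+1)! × n!/21^n
= 21/(n+1)
L = lim(n→∞) 21/(n+1) = 0
L < 1 → series CONVERGES

Converges (ratio test: L = 0 < 1)


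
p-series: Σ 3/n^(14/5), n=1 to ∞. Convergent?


p-series test: Σ c/n^p converges if p > 1, diverges if p ≤ 1 (constant c > 0 doesn't affect convergence).
p = 14/5
14/5 > 1 → CONVERGES

Converges (p = 14/5 > 1)


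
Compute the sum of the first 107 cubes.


n(n+1)/2 = 107×108/2 = 5778
Σk³ = 5778² = 33385284

Σk³ = 33385284


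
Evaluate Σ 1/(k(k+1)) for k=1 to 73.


1/(k(k+1)) = 1/k - 1/(k+1) (partial fractions)
Telescoping: Σ = 1 - 1/74 = 73/74

Sum = 73/74


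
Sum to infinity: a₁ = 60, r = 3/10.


S∞ = a₁/(1-r) = 60/(1 - 3/10)
= 60/(7/10)
= 600/7

S∞ = 600/7


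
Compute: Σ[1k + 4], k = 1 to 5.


Σ(1k+4) = 1·Σk + 4·n
= 1·15 + 4·5
= 15 + 20 = 35

Σ = 35


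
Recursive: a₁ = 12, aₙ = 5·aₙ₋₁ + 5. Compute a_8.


Computing step by step:
a_1 = 12
a_2 = 65
a_3 = 330
a_4 = 1655
a_5 = 8280
a_6 = 41405
a_7 = 207030
a_8 = 1035155


a_8 = 1035155


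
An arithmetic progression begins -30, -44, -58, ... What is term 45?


aₙ = a₁ + (n-1)d
= -30 + (45-1)×-14
= -30 - 616
= -646

a_45 = -646


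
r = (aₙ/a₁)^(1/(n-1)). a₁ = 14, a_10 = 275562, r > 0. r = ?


r^(n-1) = aₙ/a₁
r^9 = 275562/14 = 19683
r = 19683^(1/9)
= 3

r = 3


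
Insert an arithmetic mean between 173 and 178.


AM = (173 + 178)/2 = 351/2 = 175.5

AM = 175.5


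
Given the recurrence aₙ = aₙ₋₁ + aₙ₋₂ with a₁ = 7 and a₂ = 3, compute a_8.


Computing iteratively: 7, 3, 10, 13, 23, 36, 59, 95
a_8 = 95

a_8 = 95


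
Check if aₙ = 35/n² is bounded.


a₁ = 35, a₂ = 35/4, a₃ = 35/9, ...
0 < aₙ ≤ 35 for all n ≥ 1
The sequence IS bounded

Bounded (0 < aₙ ≤ 35)


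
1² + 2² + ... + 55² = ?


n = 55
n(n+1)(2n+1)/6 = 55×56×111/6
= 341880/6 = 56980

Σk² = 56980


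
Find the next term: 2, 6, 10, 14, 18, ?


Pattern: arithmetic (d=4)
Terms: 2, 6, 10, 14, 18
Next term = 22

Next term = 22


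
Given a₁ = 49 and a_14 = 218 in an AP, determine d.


d = (aₙ - a₁)/(n-1)
= (218 - 49)/(14-1)
= 169/13 = 13

d = 13


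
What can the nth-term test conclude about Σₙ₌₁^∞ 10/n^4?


lim(n→∞) 10/n^4 = 0
lim aₙ = 0 → nth-term test is INCONCLUSIVE
(Need other tests; this is actually a convergent p-series with p=4 > 1)

Inconclusive (lim aₙ = 0; need another test)


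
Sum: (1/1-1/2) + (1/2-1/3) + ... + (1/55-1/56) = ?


Telescoping: adjacent terms cancel.
= 1/1 - 1/56
= 1 - 1/56 = 55/56

Sum = 55/56


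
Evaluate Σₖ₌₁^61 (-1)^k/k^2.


S = -1 + 1/4 - 1/9 + 1/16 - 1/25 + 1/36 - 1/49 + 1/64 ± ...
= -0.8226
(Full series converges to -π²/12 ≈ -0.8225)

S_61 = -0.8226


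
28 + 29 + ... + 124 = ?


Σₖ₌28^124 k = Σₖ₌₁^124 k − Σₖ₌₁^27 k
= 124·125/2 − 27·28/2
= 7750 − 378 = 7372

Σk = 7372


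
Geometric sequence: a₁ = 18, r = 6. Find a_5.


aₙ = a₁·r^(n-1)
= 18×6^4
= 18×1296
= 23328

a_5 = 23328


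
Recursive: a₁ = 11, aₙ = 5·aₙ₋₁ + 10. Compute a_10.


Computing step by step:
a_1 = 11
a_2 = 65
a_3 = 335
a_4 = 1685
a_5 = 8435
a_6 = 42185
a_7 = 210935
a_8 = 1054685
a_9 = 5273435
a_10 = 26367185


a_10 = 26367185


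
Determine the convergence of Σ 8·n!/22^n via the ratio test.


aₙ = 8·n!/22^n
a_{n+1}/aₙ = (n+1)!/22^(n+1) × 22^n/n!  (constant 8 cancels)
= (n+1)/22
L = lim(n→∞) (n+1)/22 = ∞
L > 1 → series DIVERGES

Diverges (ratio test: L = ∞ > 1)


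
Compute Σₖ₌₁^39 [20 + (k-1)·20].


aₙ = 20 + (39-1)×20 = 780
Sₙ = n(a₁+aₙ)/2 = 39×(20+780)/2
= 39×800/2 = 15600

S_39 = 15600


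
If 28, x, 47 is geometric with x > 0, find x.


GM = √(28×47) = √1316 = 36.2767

GM = 36.2767


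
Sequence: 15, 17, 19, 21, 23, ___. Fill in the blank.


Pattern: arithmetic (d=2)
Terms: 15, 17, 19, 21, 23
Next term = 25

Next term = 25


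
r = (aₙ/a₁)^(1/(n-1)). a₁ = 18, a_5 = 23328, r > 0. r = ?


r^(n-1) = aₙ/a₁
r^4 = 23328/18 = 1296
r = 1296^(1/4)
= ±6; taking r > 0 gives r = 6

r = 6


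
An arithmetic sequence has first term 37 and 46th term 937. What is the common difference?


d = (aₙ - a₁)/(n-1)
= (937 - 37)/(46-1)
= 900/45 = 20

d = 20


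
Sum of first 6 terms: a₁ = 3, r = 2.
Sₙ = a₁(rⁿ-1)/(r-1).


Sₙ = 3×(2^6 - 1)/(2 - 1)
= 3×(64 - 1)/1
= 3×63/1
= 189

S_6 = 189


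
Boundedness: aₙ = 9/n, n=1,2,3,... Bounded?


a₁ = 9, a₂ = 9/2, a₃ = 9/3, ...
0 < aₙ ≤ 9 for all n ≥ 1
Lower bound: 0, Upper bound: 9
The sequence IS bounded

Bounded (0 < aₙ ≤ 9)


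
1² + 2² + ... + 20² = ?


n = 20
n(n+1)(2n+1)/6 = 20×21×41/6
= 17220/6 = 2870

Σk² = 2870


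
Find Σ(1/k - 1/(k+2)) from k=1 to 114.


Telescoping with gap 2: two head and two tail terms survive.
= (1 + 1/2) - (1/115 + 1/116)
= 3/2 - 1/115 - 1/116 = 19779/13340

Sum = 19779/13340


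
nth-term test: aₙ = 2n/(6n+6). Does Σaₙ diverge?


lim(n→∞) 2n/(6n+6) = 2/6 = 1/3  (divide numerator and denominator by n)
lim aₙ = 1/3 ≠ 0 → series DIVERGES

Diverges (lim aₙ = 1/3 ≠ 0)


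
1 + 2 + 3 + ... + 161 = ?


n(n+1)/2 = 161×162/2 = 26082/2 = 13041

Σk = 13041


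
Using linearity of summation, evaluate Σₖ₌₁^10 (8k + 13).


Σ(8k+13) = 8·Σk + 13·n
= 8·55 + 13·10
= 440 + 130 = 570

Σ = 570


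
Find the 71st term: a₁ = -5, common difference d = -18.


aₙ = a₁ + (n-1)d
= -5 + (71-1)×-18
= -5 - 1260
= -1265

a_71 = -1265


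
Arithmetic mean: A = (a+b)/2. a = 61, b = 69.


AM = (61 + 69)/2 = 130/2 = 65

AM = 65


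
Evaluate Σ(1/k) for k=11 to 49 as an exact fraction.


Σₖ₌11^49 1/k = 1/11 + 1/12 + 1/13 + ... + 1/49
= 4804253716567824832211/3099044504245996706400
≈ 1.5502

Sum = 4804253716567824832211/3099044504245996706400 ≈ 1.5502


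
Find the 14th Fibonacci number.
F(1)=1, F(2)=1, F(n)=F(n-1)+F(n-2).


Fibonacci sequence: 1, 1, 2, 3, 5, 8, 13, 21, 34, 55, 89, ...
F(14) = 377

F(14) = 377


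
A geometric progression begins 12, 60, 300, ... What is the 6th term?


aₙ = a₁·r^(n-1)
= 12×5^5
= 12×3125
= 37500

a_6 = 37500


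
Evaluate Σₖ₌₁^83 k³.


n(n+1)/2 = 83×84/2 = 3486
Σk³ = 3486² = 12152196

Σk³ = 12152196


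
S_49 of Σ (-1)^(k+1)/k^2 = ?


S = 1 - 1/4 + 1/9 - 1/16 + 1/25 - 1/36 + 1/49 - 1/64 ± ...
= 0.8227
(Full series converges to +π²/12 ≈ +0.8225)

S_49 = 0.8227


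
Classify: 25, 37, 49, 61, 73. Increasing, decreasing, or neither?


Differences: 12, 12, 12, 12
All differences > 0 → strictly INCREASING

Monotonically increasing


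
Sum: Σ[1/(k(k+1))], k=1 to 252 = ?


1/(k(k+1)) = 1/k - 1/(k+1) (partial fractions)
Telescoping: Σ = 1 - 1/253 = 252/253

Sum = 252/253


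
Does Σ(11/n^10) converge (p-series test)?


p-series test: Σ c/n^p converges if p > 1, diverges if p ≤ 1 (constant c > 0 doesn't affect convergence).
p = 10
10 > 1 → CONVERGES

Converges (p = 10 > 1)


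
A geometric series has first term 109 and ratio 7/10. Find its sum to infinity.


S∞ = a₁/(1-r) = 109/(1 - 7/10)
= 109/(3/10)
= 1090/3

S∞ = 1090/3


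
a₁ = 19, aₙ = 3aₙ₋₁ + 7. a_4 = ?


Computing step by step:
a_1 = 19
a_2 = 64
a_3 = 199
a_4 = 604


a_4 = 604


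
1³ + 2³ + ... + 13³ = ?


n(n+1)/2 = 13×14/2 = 91
Σk³ = 91² = 8281

Σk³ = 8281


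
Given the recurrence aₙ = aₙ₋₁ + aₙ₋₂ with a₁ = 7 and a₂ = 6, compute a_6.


Computing iteratively: 7, 6, 13, 19, 32, 51
a_6 = 51

a_6 = 51


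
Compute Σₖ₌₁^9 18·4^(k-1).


Sₙ = 18×(4^9 - 1)/(4 - 1)
= 18×(262144 - 1)/3
= 18×262143/3
= 1572858

S_9 = 1572858


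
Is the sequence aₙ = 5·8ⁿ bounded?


aₙ = 5·8ⁿ → as n→∞, aₙ→∞ (since base 8 > 1)
No finite upper bound exists
The sequence is UNBOUNDED

Unbounded (aₙ → ∞ as n → ∞)


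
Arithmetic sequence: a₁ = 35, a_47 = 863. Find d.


d = (aₙ - a₁)/(n-1)
= (863 - 35)/(47-1)
= 828/46 = 18

d = 18


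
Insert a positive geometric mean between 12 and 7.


GM = √(12×7) = √84 = 9.1652

GM = 9.1652


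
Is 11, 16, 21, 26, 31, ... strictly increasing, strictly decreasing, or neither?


Differences: 5, 5, 5, 5
All differences > 0 → strictly INCREASING

Monotonically increasing


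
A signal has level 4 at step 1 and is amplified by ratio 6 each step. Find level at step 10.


aₙ = a₁·r^(n-1)
= 4×6^9
= 4×10077696
= 40310784

a_10 = 40310784


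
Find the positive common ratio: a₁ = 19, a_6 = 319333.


r^(n-1) = aₙ/a₁
r^5 = 319333/19 = 16807
r = 16807^(1/5)
= 7

r = 7


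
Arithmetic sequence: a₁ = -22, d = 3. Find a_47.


aₙ = a₁ + (n-1)d
= -22 + (47-1)×3
= -22 + 138
= 116

a_47 = 116


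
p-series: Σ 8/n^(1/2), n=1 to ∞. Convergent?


p-series test: Σ c/n^p converges if p > 1, diverges if p ≤ 1 (constant c > 0 doesn't affect convergence).
p = 1/2
1/2 ≤ 1 → DIVERGES

Diverges (p = 1/2 ≤ 1)


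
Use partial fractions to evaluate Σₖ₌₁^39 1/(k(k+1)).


1/(k(k+1)) = 1/k - 1/(k+1) (partial fractions)
Telescoping: Σ = 1 - 1/40 = 39/40

Sum = 39/40


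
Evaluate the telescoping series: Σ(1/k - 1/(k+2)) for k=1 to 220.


Telescoping with gap 2: two head and two tail terms survive.
= (1 + 1/2) - (1/221 + 1/222)
= 3/2 - 1/221 - 1/222 = 36575/24531

Sum = 36575/24531


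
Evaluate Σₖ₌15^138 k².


Σₖ₌15^138 k² = Σₖ₌₁^138 k² − Σₖ₌₁^14 k²
= 138·139·277/6 − 14·15·29/6
= 885569 − 1015 = 884554

Σk² = 884554


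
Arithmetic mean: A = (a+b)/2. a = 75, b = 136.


AM = (75 + 136)/2 = 211/2 = 105.5

AM = 105.5


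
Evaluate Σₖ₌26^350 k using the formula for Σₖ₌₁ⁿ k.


Σₖ₌26^350 k = Σₖ₌₁^350 k − Σₖ₌₁^25 k
= 350·351/2 − 25·26/2
= 61425 − 325 = 61100

Σk = 61100


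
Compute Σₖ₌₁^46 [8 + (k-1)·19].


aₙ = 8 + (46-1)×19 = 863
Sₙ = n(a₁+aₙ)/2 = 46×(8+863)/2
= 46×871/2 = 20033

S_46 = 20033


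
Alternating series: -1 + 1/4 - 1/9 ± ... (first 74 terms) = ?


S = -1 + 1/4 - 1/9 + 1/16 - 1/25 + 1/36 - 1/49 + 1/64 ± ...
= -0.8224
(Full series converges to -π²/12 ≈ -0.8225)

S_74 = -0.8224


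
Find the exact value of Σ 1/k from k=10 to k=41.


Σₖ₌10^41 1/k = 1/10 + 1/11 + 1/12 + ... + 1/41
= 4193338427193599/2844937529085600
≈ 1.474

Sum = 4193338427193599/2844937529085600 ≈ 1.474


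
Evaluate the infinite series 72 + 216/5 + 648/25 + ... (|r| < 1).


S∞ = a₁/(1-r) = 72/(1 - 3/5)
= 72/(2/5)
= 180

S∞ = 180


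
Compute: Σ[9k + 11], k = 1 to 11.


Σ(9k+11) = 9·Σk + 11·n
= 9·66 + 11·11
= 594 + 121 = 715

Σ = 715


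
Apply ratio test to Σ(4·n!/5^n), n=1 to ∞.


aₙ = 4·n!/5^n
a_{n+1}/aₙ = (n+1)!/5^(n+1) × 5^n/n!  (constant 4 cancels)
= (n+1)/5
L = lim(n→∞) (n+1)/5 = ∞
L > 1 → series DIVERGES

Diverges (ratio test: L = ∞ > 1)


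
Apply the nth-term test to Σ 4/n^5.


lim(n→∞) 4/n^5 = 0
lim aₙ = 0 → nth-term test is INCONCLUSIVE
(Need other tests; this is actually a convergent p-series with p=5 > 1)

Inconclusive (lim aₙ = 0; need another test)


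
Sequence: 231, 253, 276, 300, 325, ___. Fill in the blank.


Pattern: triangular numbers: n(n+1)/2
Terms: 231, 253, 276, 300, 325
Next term = 351

Next term = 351


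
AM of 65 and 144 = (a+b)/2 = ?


AM = (65 + 144)/2 = 209/2 = 104.5

AM = 104.5


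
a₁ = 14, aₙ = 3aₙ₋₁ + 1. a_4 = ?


Computing step by step:
a_1 = 14
a_2 = 43
a_3 = 130
a_4 = 391


a_4 = 391


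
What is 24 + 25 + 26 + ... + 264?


Σₖ₌24^264 k = Σₖ₌₁^264 k − Σₖ₌₁^23 k
= 264·265/2 − 23·24/2
= 34980 − 276 = 34704

Σk = 34704


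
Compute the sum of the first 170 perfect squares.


n = 170
n(n+1)(2n+1)/6 = 170×171×341/6
= 9912870/6 = 1652145

Σk² = 1652145


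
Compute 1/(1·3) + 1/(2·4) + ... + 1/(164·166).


1/(k(k+2)) = (1/2)·(1/k - 1/(k+2)) (partial fractions)
Telescoping: Σ = (1/2)·(1 + 1/2 - 1/165 - 1/166) = 20377/27390

Sum = 20377/27390


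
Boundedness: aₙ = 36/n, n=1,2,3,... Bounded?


a₁ = 36, a₂ = 36/2, a₃ = 36/3, ...
0 < aₙ ≤ 36 for all n ≥ 1
Lower bound: 0, Upper bound: 36
The sequence IS bounded

Bounded (0 < aₙ ≤ 36)


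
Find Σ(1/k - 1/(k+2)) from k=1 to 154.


Telescoping with gap 2: two head and two tail terms survive.
= (1 + 1/2) - (1/155 + 1/156)
= 3/2 - 1/155 - 1/156 = 35959/24180

Sum = 35959/24180


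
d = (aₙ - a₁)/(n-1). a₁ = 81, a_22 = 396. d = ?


d = (aₙ - a₁)/(n-1)
= (396 - 81)/(22-1)
= 315/21 = 15

d = 15


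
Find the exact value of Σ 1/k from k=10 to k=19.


Σₖ₌10^19 1/k = 1/10 + 1/11 + 1/12 + 1/13 + 1/14 + 1/15 + 1/16 + 1/17 + 1/18 + 1/19
= 33464927/46558512
≈ 0.7188

Sum = 33464927/46558512 ≈ 0.7188


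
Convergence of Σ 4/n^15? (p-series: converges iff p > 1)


p-series test: Σ c/n^p converges if p > 1, diverges if p ≤ 1 (constant c > 0 doesn't affect convergence).
p = 15
15 > 1 → CONVERGES

Converges (p = 15 > 1)


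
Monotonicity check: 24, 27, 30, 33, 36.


Differences: 3, 3, 3, 3
All differences > 0 → strictly INCREASING

Monotonically increasing


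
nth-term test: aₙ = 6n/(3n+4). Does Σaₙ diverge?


lim(n→∞) 6n/(3n+4) = 6/3 = 2  (divide numerator and denominator by n)
lim aₙ = 2 ≠ 0 → series DIVERGES

Diverges (lim aₙ = 2 ≠ 0)


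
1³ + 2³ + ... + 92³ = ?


n(n+1)/2 = 92×93/2 = 4278
Σk³ = 4278² = 18301284

Σk³ = 18301284


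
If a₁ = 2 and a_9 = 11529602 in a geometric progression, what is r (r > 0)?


r^(n-1) = aₙ/a₁
r^8 = 11529602/2 = 5764801
r = 5764801^(1/8)
= ±7; taking r > 0 gives r = 7

r = 7


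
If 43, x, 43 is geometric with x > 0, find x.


GM = √(43×43) = √1849 = 43

GM = 43


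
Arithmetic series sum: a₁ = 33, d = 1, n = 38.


aₙ = 33 + (38-1)×1 = 70
Sₙ = n(a₁+aₙ)/2 = 38×(33+70)/2
= 38×103/2 = 1957

S_38 = 1957


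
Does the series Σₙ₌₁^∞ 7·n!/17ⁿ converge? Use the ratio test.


aₙ = 7·n!/17^n
a_{n+1}/aₙ = (n+1)!/17^(n+1) × 17^n/n!  (constant 7 cancels)
= (n+1)/17
L = lim(n→∞) (n+1)/17 = ∞
L > 1 → series DIVERGES

Diverges (ratio test: L = ∞ > 1)


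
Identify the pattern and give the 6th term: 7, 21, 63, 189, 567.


Pattern: geometric (r=3)
Terms: 7, 21, 63, 189, 567
Next term = 1701

Next term = 1701


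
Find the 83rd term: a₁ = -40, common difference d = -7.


aₙ = a₁ + (n-1)d
= -40 + (83-1)×-7
= -40 - 574
= -614

a_83 = -614


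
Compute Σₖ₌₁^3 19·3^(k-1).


Sₙ = 19×(3^3 - 1)/(3 - 1)
= 19×(27 - 1)/2
= 19×26/2
= 247

S_3 = 247


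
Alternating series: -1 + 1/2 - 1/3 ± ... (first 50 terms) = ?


S = -1 + 1/2 - 1/3 + 1/4 - 1/5 + 1/6 - 1/7 + 1/8 ± ...
= -0.6832
(Full series converges to -ln(2) ≈ -0.6931)

S_50 = -0.6832


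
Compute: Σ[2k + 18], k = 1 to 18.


Σ(2k+18) = 2·Σk + 18·n
= 2·171 + 18·18
= 342 + 324 = 666

Σ = 666


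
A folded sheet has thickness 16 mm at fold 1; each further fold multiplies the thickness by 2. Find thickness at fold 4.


aₙ = a₁·r^(n-1)
= 16×2^3
= 16×8
= 128

a_4 = 128


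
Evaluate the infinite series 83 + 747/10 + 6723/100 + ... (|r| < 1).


S∞ = a₁/(1-r) = 83/(1 - 9/10)
= 83/(1/10)
= 830

S∞ = 830


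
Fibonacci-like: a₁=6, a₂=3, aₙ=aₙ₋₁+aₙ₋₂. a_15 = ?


Computing iteratively: 6, 3, 9, 12, 21, 33, 54, 87, 141, 228, 369, 597, ...
a_15 = 2529

a_15 = 2529


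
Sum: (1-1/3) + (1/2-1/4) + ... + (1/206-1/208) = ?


Telescoping with gap 2: two head and two tail terms survive.
= (1 + 1/2) - (1/207 + 1/208)
= 3/2 - 1/207 - 1/208 = 64169/43056

Sum = 64169/43056


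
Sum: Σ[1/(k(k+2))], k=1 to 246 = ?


1/(k(k+2)) = (1/2)·(1/k - 1/(k+2)) (partial fractions)
Telescoping: Σ = (1/2)·(1 + 1/2 - 1/247 - 1/248) = 91389/122512

Sum = 91389/122512


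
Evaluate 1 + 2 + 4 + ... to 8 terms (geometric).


Sₙ = 1×(2^8 - 1)/(2 - 1)
= 1×(256 - 1)/1
= 1×255/1
= 255

S_8 = 255


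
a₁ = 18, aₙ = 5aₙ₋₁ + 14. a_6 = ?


Computing step by step:
a_1 = 18
a_2 = 104
a_3 = 534
a_4 = 2684
a_5 = 13434
a_6 = 67184


a_6 = 67184


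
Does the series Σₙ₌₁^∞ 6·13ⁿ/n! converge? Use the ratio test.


aₙ = 6·13^n/n!
a_{n+1}/aₙ = 13^(n+1)/(n+1)! × n!/13^n  (constant 6 cancels)
= 13/(n+1)
L = lim(n→∞) 13/(n+1) = 0
L < 1 → series CONVERGES

Converges (ratio test: L = 0 < 1)


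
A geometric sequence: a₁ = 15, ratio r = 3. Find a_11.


aₙ = a₁·r^(n-1)
= 15×3^10
= 15×59049
= 885735

a_11 = 885735


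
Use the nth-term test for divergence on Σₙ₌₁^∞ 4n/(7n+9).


lim(n→∞) 4n/(7n+9) = 4/7 = 4/7  (divide numerator and denominator by n)
lim aₙ = 4/7 ≠ 0 → series DIVERGES

Diverges (lim aₙ = 4/7 ≠ 0)


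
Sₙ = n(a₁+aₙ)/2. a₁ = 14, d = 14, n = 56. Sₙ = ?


aₙ = 14 + (56-1)×14 = 784
Sₙ = n(a₁+aₙ)/2 = 56×(14+784)/2
= 56×798/2 = 22344

S_56 = 22344


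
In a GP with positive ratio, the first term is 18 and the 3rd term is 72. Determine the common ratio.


r^(n-1) = aₙ/a₁
r^2 = 72/18 = 4
r = 4^(1/2)
= ±2; taking r > 0 gives r = 2

r = 2


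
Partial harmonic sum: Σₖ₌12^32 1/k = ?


Σₖ₌12^32 1/k = 1/12 + 1/13 + 1/14 + ... + 1/32
= 149980107719459/144403552893600
≈ 1.0386

Sum = 149980107719459/144403552893600 ≈ 1.0386


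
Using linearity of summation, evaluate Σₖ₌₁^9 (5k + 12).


Σ(5k+12) = 5·Σk + 12·n
= 5·45 + 12·9
= 225 + 108 = 333

Σ = 333


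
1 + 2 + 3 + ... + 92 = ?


n(n+1)/2 = 92×93/2 = 8556/2 = 4278

Σk = 4278


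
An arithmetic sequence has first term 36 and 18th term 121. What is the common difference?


d = (aₙ - a₁)/(n-1)
= (121 - 36)/(18-1)
= 85/17 = 5

d = 5


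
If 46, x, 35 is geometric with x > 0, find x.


GM = √(46×35) = √1610 = 40.1248

GM = 40.1248


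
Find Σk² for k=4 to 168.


Σₖ₌4^168 k² = Σₖ₌₁^168 k² − Σₖ₌₁^3 k²
= 168·169·337/6 − 3·4·7/6
= 1594684 − 14 = 1594670

Σk² = 1594670


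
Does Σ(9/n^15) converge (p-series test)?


p-series test: Σ c/n^p converges if p > 1, diverges if p ≤ 1 (constant c > 0 doesn't affect convergence).
p = 15
15 > 1 → CONVERGES

Converges (p = 15 > 1)


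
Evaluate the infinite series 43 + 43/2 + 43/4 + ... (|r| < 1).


S∞ = a₁/(1-r) = 43/(1 - 1/2)
= 43/(1/2)
= 86

S∞ = 86


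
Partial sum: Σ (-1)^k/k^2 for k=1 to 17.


S = -1 + 1/4 - 1/9 + 1/16 - 1/25 + 1/36 - 1/49 + 1/64 ± ...
= -0.8241
(Full series converges to -π²/12 ≈ -0.8225)

S_17 = -0.8241


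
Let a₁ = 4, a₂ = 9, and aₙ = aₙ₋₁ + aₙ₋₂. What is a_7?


Computing iteratively: 4, 9, 13, 22, 35, 57, 92
a_7 = 92

a_7 = 92


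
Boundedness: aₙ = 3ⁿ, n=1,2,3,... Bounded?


aₙ = 3ⁿ → as n→∞, aₙ→∞ (since base 3 > 1)
No finite upper bound exists
The sequence is UNBOUNDED

Unbounded (aₙ → ∞ as n → ∞)


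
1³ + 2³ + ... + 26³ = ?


n(n+1)/2 = 26×27/2 = 351
Σk³ = 351² = 123201

Σk³ = 123201


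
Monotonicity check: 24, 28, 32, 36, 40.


Differences: 4, 4, 4, 4
All differences > 0 → strictly INCREASING

Monotonically increasing


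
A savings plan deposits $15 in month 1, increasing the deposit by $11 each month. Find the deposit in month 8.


aₙ = a₁ + (n-1)d
= 15 + (8-1)×11
= 15 + 77
= 92

a_8 = 92


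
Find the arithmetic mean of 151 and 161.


AM = (151 + 161)/2 = 312/2 = 156

AM = 156


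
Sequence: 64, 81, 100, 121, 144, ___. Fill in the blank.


Pattern: perfect squares: n²
Terms: 64, 81, 100, 121, 144
Next term = 169

Next term = 169


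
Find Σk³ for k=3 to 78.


Σₖ₌3^78 k³ = [78·79/2]² − [2·3/2]²
= 9492561 − 9 = 9492552

Σk³ = 9492552


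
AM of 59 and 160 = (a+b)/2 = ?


AM = (59 + 160)/2 = 219/2 = 109.5

AM = 109.5


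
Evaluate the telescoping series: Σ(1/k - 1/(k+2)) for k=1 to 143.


Telescoping with gap 2: two head and two tail terms survive.
= (1 + 1/2) - (1/144 + 1/145)
= 3/2 - 1/144 - 1/145 = 31031/20880

Sum = 31031/20880


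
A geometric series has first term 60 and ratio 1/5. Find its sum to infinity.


S∞ = a₁/(1-r) = 60/(1 - 1/5)
= 60/(4/5)
= 75

S∞ = 75


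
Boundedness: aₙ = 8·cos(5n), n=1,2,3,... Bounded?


For all n, -1 ≤ cos(5n) ≤ 1, so -8 ≤ 8·cos(5n) ≤ 8
Lower bound: -8, Upper bound: 8
The sequence IS bounded

Bounded (-8 ≤ aₙ ≤ 8)


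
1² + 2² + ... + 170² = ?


n = 170
n(n+1)(2n+1)/6 = 170×171×341/6
= 9912870/6 = 1652145

Σk² = 1652145


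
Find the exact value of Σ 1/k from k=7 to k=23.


Σₖ₌7^23 1/k = 1/7 + 1/8 + 1/9 + ... + 1/23
= 764043411/594914320
≈ 1.2843

Sum = 764043411/594914320 ≈ 1.2843


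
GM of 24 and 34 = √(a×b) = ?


GM = √(24×34) = √816 = 28.5657

GM = 28.5657


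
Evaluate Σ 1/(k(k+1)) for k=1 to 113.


1/(k(k+1)) = 1/k - 1/(k+1) (partial fractions)
Telescoping: Σ = 1 - 1/114 = 113/114

Sum = 113/114


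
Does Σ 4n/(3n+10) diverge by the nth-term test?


lim(n→∞) 4n/(3n+10) = 4/3 = 4/3  (divide numerator and denominator by n)
lim aₙ = 4/3 ≠ 0 → series DIVERGES

Diverges (lim aₙ = 4/3 ≠ 0)


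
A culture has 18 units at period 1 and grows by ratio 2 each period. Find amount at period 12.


aₙ = a₁·r^(n-1)
= 18×2^11
= 18×2048
= 36864

a_12 = 36864


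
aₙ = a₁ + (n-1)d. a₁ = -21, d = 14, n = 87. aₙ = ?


aₙ = a₁ + (n-1)d
= -21 + (87-1)×14
= -21 + 1204
= 1183

a_87 = 1183


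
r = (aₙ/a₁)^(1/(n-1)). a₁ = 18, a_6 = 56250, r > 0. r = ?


r^(n-1) = aₙ/a₁
r^5 = 56250/18 = 3125
r = 3125^(1/5)
= 5

r = 5


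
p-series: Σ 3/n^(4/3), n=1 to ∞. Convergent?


p-series test: Σ c/n^p converges if p > 1, diverges if p ≤ 1 (constant c > 0 doesn't affect convergence).
p = 4/3
4/3 > 1 → CONVERGES

Converges (p = 4/3 > 1)


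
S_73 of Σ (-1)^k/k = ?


S = -1 + 1/2 - 1/3 + 1/4 - 1/5 + 1/6 - 1/7 + 1/8 ± ...
= -0.6999
(Full series converges to -ln(2) ≈ -0.6931)

S_73 = -0.6999


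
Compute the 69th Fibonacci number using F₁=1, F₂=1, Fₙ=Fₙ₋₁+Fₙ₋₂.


Fibonacci sequence: 1, 1, 2, 3, 5, 8, 13, 21, 34, 55, 89, ...
F(69) = 117669030460994

F(69) = 117669030460994


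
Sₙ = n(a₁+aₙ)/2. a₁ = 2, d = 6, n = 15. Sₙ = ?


aₙ = 2 + (15-1)×6 = 86
Sₙ = n(a₁+aₙ)/2 = 15×(2+86)/2
= 15×88/2 = 660

S_15 = 660


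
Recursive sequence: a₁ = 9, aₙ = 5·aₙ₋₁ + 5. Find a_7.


Computing step by step:
a_1 = 9
a_2 = 50
a_3 = 255
a_4 = 1280
a_5 = 6405
a_6 = 32030
a_7 = 160155


a_7 = 160155


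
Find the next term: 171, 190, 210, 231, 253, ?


Pattern: triangular numbers: n(n+1)/2
Terms: 171, 190, 210, 231, 253
Next term = 276

Next term = 276


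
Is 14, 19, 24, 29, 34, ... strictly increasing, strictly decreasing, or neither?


Differences: 5, 5, 5, 5
All differences > 0 → strictly INCREASING

Monotonically increasing


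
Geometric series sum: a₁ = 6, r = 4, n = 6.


Sₙ = 6×(4^6 - 1)/(4 - 1)
= 6×(4096 - 1)/3
= 6×4095/3
= 8190

S_6 = 8190


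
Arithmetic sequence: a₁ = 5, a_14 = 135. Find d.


d = (aₙ - a₁)/(n-1)
= (135 - 5)/(14-1)
= 130/13 = 10

d = 10


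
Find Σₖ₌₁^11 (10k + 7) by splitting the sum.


Σ(10k+7) = 10·Σk + 7·n
= 10·66 + 7·11
= 660 + 77 = 737

Σ = 737


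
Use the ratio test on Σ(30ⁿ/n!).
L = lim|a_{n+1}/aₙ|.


aₙ = 30^n/n!
a_{n+1}/aₙ = 30^(n+1)/(n+1)! × n!/30^n
= 30/(n+1)
L = lim(n→∞) 30/(n+1) = 0
L < 1 → series CONVERGES

Converges (ratio test: L = 0 < 1)


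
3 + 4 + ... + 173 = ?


Σₖ₌3^173 k = Σₖ₌₁^173 k − Σₖ₌₁^2 k
= 173·174/2 − 2·3/2
= 15051 − 3 = 15048

Σk = 15048


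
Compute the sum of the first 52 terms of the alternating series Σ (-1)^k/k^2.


S = -1 + 1/4 - 1/9 + 1/16 - 1/25 + 1/36 - 1/49 + 1/64 ± ...
= -0.8223
(Full series converges to -π²/12 ≈ -0.8225)

S_52 = -0.8223


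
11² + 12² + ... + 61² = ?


Σₖ₌11^61 k² = Σₖ₌₁^61 k² − Σₖ₌₁^10 k²
= 61·62·123/6 − 10·11·21/6
= 77531 − 385 = 77146

Σk² = 77146


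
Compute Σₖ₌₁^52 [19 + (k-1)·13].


aₙ = 19 + (52-1)×13 = 682
Sₙ = n(a₁+aₙ)/2 = 52×(19+682)/2
= 52×701/2 = 18226

S_52 = 18226


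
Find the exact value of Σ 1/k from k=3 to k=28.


Σₖ₌3^28 1/k = 1/3 + 1/4 + 1/5 + ... + 1/28
= 194934439103/80313433200
≈ 2.4272

Sum = 194934439103/80313433200 ≈ 2.4272


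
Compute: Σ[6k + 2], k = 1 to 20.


Σ(6k+2) = 6·Σk + 2·n
= 6·210 + 2·20
= 1260 + 40 = 1300

Σ = 1300


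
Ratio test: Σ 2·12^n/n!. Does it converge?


aₙ = 2·12^n/n!
a_{n+1}/aₙ = 12^(n+1)/(n+1)! × n!/12^n  (constant 2 cancels)
= 12/(n+1)
L = lim(n→∞) 12/(n+1) = 0
L < 1 → series CONVERGES

Converges (ratio test: L = 0 < 1)


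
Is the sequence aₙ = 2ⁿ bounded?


aₙ = 2ⁿ → as n→∞, aₙ→∞ (since base 2 > 1)
No finite upper bound exists
The sequence is UNBOUNDED

Unbounded (aₙ → ∞ as n → ∞)


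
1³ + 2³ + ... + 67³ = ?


n(n+1)/2 = 67×68/2 = 2278
Σk³ = 2278² = 5189284

Σk³ = 5189284


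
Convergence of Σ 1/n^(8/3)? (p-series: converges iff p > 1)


p-series test: Σ c/n^p converges if p > 1, diverges if p ≤ 1 (constant c > 0 doesn't affect convergence).
p = 8/3
8/3 > 1 → CONVERGES

Converges (p = 8/3 > 1)


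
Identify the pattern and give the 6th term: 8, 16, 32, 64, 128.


Pattern: powers of 2: 2ⁿ
Terms: 8, 16, 32, 64, 128
Next term = 256

Next term = 256


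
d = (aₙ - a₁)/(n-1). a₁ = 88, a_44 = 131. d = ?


d = (aₙ - a₁)/(n-1)
= (131 - 88)/(44-1)
= 43/43 = 1

d = 1


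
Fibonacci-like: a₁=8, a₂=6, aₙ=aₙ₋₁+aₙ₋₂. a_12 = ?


Computing iteratively: 8, 6, 14, 20, 34, 54, 88, 142, 230, 372, 602, 974
a_12 = 974

a_12 = 974


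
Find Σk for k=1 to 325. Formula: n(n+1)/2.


n(n+1)/2 = 325×326/2 = 105950/2 = 52975

Σk = 52975


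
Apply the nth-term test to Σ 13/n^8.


lim(n→∞) 13/n^8 = 0
lim aₙ = 0 → nth-term test is INCONCLUSIVE
(Need other tests; this is actually a convergent p-series with p=8 > 1)

Inconclusive (lim aₙ = 0; need another test)


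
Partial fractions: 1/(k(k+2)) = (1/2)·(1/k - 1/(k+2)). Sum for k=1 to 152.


1/(k(k+2)) = (1/2)·(1/k - 1/(k+2)) (partial fractions)
Telescoping: Σ = (1/2)·(1 + 1/2 - 1/153 - 1/154) = 8759/11781

Sum = 8759/11781


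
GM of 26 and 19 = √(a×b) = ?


GM = √(26×19) = √494 = 22.2261

GM = 22.2261


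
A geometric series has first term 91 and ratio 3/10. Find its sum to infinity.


S∞ = a₁/(1-r) = 91/(1 - 3/10)
= 91/(7/10)
= 130

S∞ = 130


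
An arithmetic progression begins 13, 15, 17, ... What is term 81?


aₙ = a₁ + (n-1)d
= 13 + (81-1)×2
= 13 + 160
= 173

a_81 = 173


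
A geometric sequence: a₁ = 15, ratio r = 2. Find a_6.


aₙ = a₁·r^(n-1)
= 15×2^5
= 15×32
= 480

a_6 = 480


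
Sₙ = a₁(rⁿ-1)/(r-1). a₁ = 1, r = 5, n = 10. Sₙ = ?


Sₙ = 1×(5^10 - 1)/(5 - 1)
= 1×(9765625 - 1)/4
= 1×9765624/4
= 2441406

S_10 = 2441406


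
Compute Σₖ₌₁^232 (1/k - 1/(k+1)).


Telescoping: adjacent terms cancel.
= 1/1 - 1/233
= 1 - 1/233 = 232/233

Sum = 232/233


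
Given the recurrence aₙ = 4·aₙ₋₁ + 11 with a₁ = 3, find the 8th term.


Computing step by step:
a_1 = 3
a_2 = 23
a_3 = 103
a_4 = 423
a_5 = 1703
a_6 = 6823
a_7 = 27303
a_8 = 109223


a_8 = 109223


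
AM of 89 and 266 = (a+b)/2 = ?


AM = (89 + 266)/2 = 355/2 = 177.5

AM = 177.5


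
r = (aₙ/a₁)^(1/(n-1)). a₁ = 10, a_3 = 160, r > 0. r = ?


r^(n-1) = aₙ/a₁
r^2 = 160/10 = 16
r = 16^(1/2)
= ±4; taking r > 0 gives r = 4

r = 4


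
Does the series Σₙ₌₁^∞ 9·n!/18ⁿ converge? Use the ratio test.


aₙ = 9·n!/18^n
a_{n+1}/aₙ = (n+1)!/18^(n+1) × 18^n/n!  (constant 9 cancels)
= (n+1)/18
L = lim(n→∞) (n+1)/18 = ∞
L > 1 → series DIVERGES

Diverges (ratio test: L = ∞ > 1)


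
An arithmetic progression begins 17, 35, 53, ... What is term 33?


aₙ = a₁ + (n-1)d
= 17 + (33-1)×18
= 17 + 576
= 593

a_33 = 593


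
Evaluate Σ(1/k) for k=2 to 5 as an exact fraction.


Σₖ₌2^5 1/k = 1/2 + 1/3 + 1/4 + 1/5
= 77/60
≈ 1.2833

Sum = 77/60 ≈ 1.2833


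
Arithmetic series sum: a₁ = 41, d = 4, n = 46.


aₙ = 41 + (46-1)×4 = 221
Sₙ = n(a₁+aₙ)/2 = 46×(41+221)/2
= 46×262/2 = 6026

S_46 = 6026


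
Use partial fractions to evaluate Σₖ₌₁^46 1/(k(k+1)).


1/(k(k+1)) = 1/k - 1/(k+1) (partial fractions)
Telescoping: Σ = 1 - 1/47 = 46/47

Sum = 46/47


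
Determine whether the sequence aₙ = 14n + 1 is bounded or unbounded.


aₙ = 14n + 1 → as n→∞, aₙ→∞
No finite upper bound exists
The sequence is UNBOUNDED

Unbounded (aₙ → ∞ as n → ∞)


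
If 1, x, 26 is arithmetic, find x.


AM = (1 + 26)/2 = 27/2 = 13.5

AM = 13.5


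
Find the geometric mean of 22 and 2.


GM = √(22×2) = √44 = 6.6332

GM = 6.6332


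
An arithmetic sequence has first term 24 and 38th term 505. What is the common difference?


d = (aₙ - a₁)/(n-1)
= (505 - 24)/(38-1)
= 481/37 = 13

d = 13


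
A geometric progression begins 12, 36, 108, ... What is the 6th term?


aₙ = a₁·r^(n-1)
= 12×3^5
= 12×243
= 2916

a_6 = 2916


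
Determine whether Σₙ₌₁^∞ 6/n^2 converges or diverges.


p-series test: Σ c/n^p converges if p > 1, diverges if p ≤ 1 (constant c > 0 doesn't affect convergence).
p = 2
2 > 1 → CONVERGES

Converges (p = 2 > 1)


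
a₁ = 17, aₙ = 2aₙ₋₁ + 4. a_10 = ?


Computing step by step:
a_1 = 17
a_2 = 38
a_3 = 80
a_4 = 164
a_5 = 332
a_6 = 668
a_7 = 1340
a_8 = 2684
a_9 = 5372
a_10 = 10748


a_10 = 10748


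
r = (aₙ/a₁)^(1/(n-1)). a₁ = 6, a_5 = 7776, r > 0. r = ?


r^(n-1) = aₙ/a₁
r^4 = 7776/6 = 1296
r = 1296^(1/4)
= ±6; taking r > 0 gives r = 6

r = 6


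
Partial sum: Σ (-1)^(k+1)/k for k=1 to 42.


S = 1 - 1/2 + 1/3 - 1/4 + 1/5 - 1/6 + 1/7 - 1/8 ± ...
= 0.6814
(Full series converges to +ln(2) ≈ +0.6931)

S_42 = 0.6814


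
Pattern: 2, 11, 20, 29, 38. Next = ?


Pattern: arithmetic (d=9)
Terms: 2, 11, 20, 29, 38
Next term = 47

Next term = 47


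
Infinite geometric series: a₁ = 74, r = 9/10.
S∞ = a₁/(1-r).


S∞ = a₁/(1-r) = 74/(1 - 9/10)
= 74/(1/10)
= 740

S∞ = 740
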